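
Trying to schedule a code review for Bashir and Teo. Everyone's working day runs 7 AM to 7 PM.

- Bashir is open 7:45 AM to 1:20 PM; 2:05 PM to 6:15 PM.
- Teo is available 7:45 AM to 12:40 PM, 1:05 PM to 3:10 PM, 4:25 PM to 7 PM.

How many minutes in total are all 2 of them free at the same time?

485

Bashir ∩ Teo: 07:45-12:40, 13:05-13:20, 14:05-15:10, 16:25-18:15.
Those are the intersection windows.
Summing the common windows: 295 + 15 + 65 + 110 = 485 minutes.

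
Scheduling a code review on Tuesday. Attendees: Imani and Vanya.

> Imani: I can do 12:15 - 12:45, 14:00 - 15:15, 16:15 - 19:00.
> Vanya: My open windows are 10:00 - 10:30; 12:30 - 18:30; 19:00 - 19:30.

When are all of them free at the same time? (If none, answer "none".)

Imani ∩ Vanya: 12:30-12:45, 14:00-15:15, 16:15-18:30.

12:30-12:45, 14:00-15:15, 16:15-18:30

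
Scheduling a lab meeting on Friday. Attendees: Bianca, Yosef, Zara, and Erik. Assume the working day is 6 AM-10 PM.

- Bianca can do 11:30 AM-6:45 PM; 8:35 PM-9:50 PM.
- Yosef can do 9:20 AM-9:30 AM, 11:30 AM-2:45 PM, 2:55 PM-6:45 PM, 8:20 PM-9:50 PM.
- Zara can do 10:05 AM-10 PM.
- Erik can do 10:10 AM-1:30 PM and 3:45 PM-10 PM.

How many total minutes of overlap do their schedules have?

375

Bianca ∩ Yosef: 11:30-14:45, 14:55-18:45, 20:35-21:50.
Bianca ∩ Yosef ∩ Zara: 11:30-14:45, 14:55-18:45, 20:35-21:50.
Bianca ∩ Yosef ∩ Zara ∩ Erik: 11:30-13:30, 15:45-18:45, 20:35-21:50.
Summing the common windows: 120 + 180 + 75 = 375 minutes.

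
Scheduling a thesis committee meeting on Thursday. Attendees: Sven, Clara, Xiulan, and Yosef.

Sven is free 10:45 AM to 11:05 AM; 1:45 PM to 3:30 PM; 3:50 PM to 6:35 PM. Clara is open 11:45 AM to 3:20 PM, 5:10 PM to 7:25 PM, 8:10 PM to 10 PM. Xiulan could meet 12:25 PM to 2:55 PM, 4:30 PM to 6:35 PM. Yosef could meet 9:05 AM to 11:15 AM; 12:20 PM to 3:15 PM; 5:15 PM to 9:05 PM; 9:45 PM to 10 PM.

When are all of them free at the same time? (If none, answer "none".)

Sven ∩ Clara: 13:45-15:20, 17:10-18:35.
Sven ∩ Clara ∩ Xiulan: 13:45-14:55, 17:10-18:35.
Sven ∩ Clara ∩ Xiulan ∩ Yosef: 13:45-14:55, 17:15-18:35.
So the common availability across everyone is 13:45-14:55, 17:15-18:35.

13:45-14:55, 17:15-18:35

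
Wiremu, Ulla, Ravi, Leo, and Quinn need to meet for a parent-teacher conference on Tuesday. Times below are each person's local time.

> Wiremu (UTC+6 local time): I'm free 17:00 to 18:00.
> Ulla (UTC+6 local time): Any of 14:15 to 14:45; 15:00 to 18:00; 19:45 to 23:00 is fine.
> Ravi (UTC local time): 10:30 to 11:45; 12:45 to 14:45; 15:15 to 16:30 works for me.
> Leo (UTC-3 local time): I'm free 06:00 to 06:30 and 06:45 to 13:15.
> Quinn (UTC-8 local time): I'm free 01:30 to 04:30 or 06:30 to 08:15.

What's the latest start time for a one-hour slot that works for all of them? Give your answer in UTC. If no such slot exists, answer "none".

Wiremu in UTC: 11:00-12:00 (subtract 6h to convert from UTC+6).
Ulla in UTC: 08:15-08:45, 09:00-12:00, 13:45-17:00 (subtract 6h to convert from UTC+6).
Ravi in UTC: 10:30-11:45, 12:45-14:45, 15:15-16:30.
Leo in UTC: 09:00-09:30, 09:45-16:15 (add 3h to convert from UTC-3).
Quinn in UTC: 09:30-12:30, 14:30-16:15 (add 8h to convert from UTC-8).
Wiremu ∩ Ulla: 11:00-12:00.
Wiremu ∩ Ulla ∩ Ravi: 11:00-11:45.
Wiremu ∩ Ulla ∩ Ravi ∩ Leo: 11:00-11:45.
Wiremu ∩ Ulla ∩ Ravi ∩ Leo ∩ Quinn: 11:00-11:45.
No common window is at least 60 minutes long.

none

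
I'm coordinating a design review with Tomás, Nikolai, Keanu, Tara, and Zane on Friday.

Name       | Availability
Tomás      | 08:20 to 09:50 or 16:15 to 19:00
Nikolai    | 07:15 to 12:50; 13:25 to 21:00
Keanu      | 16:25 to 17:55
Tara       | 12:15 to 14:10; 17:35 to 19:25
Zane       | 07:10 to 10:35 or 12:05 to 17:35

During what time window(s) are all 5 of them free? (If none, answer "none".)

none

Tomás ∩ Nikolai: 08:20-09:50, 16:15-19:00.
Tomás ∩ Nikolai ∩ Keanu: 16:25-17:55.
Tomás ∩ Nikolai ∩ Keanu ∩ Tara: 17:35-17:55.
Tomás ∩ Nikolai ∩ Keanu ∩ Tara ∩ Zane: ∅.
There is no time when everyone is free.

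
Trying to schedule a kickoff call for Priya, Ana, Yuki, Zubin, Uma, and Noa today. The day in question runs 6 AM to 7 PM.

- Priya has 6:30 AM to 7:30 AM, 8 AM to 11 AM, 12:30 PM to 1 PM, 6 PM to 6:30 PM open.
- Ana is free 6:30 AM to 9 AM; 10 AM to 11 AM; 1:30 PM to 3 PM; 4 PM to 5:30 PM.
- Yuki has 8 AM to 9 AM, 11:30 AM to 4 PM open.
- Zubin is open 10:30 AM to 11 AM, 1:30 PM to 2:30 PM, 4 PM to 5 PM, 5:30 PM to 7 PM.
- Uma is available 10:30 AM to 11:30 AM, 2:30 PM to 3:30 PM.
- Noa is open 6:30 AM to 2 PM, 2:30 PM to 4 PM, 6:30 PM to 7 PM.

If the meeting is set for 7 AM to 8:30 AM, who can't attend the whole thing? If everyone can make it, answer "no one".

Priya: not fully free for 07:00-08:30. Ana: free for 07:00-08:30. Yuki: not fully free for 07:00-08:30. Zubin: not fully free for 07:00-08:30. Uma: not fully free for 07:00-08:30. Noa: free for 07:00-08:30.

Priya, Uma, Yuki, Zubin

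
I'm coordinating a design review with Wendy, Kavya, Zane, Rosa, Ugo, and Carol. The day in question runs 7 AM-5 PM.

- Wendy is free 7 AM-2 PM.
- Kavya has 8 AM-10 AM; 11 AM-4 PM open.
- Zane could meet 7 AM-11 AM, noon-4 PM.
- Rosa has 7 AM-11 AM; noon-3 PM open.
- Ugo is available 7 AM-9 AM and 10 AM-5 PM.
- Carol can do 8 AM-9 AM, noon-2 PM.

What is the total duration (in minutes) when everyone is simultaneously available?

180

Wendy ∩ Kavya: 08:00-10:00, 11:00-14:00.
Wendy ∩ Kavya ∩ Zane: 08:00-10:00, 12:00-14:00.
Wendy ∩ Kavya ∩ Zane ∩ Rosa: 08:00-10:00, 12:00-14:00.
Wendy ∩ Kavya ∩ Zane ∩ Rosa ∩ Ugo: 08:00-09:00, 12:00-14:00.
Wendy ∩ Kavya ∩ Zane ∩ Rosa ∩ Ugo ∩ Carol: 08:00-09:00, 12:00-14:00.
Summing the common windows: 60 + 120 = 180 minutes.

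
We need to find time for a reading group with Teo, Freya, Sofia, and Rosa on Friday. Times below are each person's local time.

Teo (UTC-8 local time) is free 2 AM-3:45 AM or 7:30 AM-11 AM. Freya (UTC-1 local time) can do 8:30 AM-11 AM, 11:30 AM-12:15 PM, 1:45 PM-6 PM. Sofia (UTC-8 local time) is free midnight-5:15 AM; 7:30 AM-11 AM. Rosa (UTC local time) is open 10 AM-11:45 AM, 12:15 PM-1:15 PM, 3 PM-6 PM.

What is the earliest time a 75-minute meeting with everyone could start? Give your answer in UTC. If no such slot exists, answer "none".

Teo in UTC: 10:00-11:45, 15:30-19:00 (add 8h to convert from UTC-8).
Freya in UTC: 09:30-12:00, 12:30-13:15, 14:45-19:00 (add 1h to convert from UTC-1).
Sofia in UTC: 08:00-13:15, 15:30-19:00 (add 8h to convert from UTC-8).
Rosa in UTC: 10:00-11:45, 12:15-13:15, 15:00-18:00.
Teo ∩ Freya: 10:00-11:45, 15:30-19:00.
Teo ∩ Freya ∩ Sofia: 10:00-11:45, 15:30-19:00.
Teo ∩ Freya ∩ Sofia ∩ Rosa: 10:00-11:45, 15:30-18:00.
So the common availability across everyone is 10:00-11:45, 15:30-18:00.
The first common window of at least 75 minutes is 10:00-11:45, so the earliest start is 10:00.

10:00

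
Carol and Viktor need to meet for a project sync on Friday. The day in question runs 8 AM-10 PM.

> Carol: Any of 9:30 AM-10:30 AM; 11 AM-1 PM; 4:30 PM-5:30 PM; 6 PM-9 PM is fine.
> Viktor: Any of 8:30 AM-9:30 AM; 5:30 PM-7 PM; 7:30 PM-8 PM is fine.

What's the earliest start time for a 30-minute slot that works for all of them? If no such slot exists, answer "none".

Carol ∩ Viktor: 18:00-19:00, 19:30-20:00.
The first common window of at least 30 minutes is 18:00-19:00, so the earliest start is 18:00.

18:00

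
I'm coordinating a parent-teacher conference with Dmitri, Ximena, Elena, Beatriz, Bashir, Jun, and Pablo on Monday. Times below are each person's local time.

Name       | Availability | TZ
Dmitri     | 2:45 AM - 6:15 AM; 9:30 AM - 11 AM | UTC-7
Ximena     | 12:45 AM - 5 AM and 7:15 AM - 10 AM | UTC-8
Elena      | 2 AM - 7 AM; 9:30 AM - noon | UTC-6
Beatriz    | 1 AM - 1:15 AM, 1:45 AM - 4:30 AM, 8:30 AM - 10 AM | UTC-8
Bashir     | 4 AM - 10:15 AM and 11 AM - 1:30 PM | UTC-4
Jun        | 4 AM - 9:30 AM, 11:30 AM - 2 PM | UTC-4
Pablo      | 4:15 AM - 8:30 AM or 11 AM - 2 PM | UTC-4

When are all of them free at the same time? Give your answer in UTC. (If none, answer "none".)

Dmitri in UTC: 09:45-13:15, 16:30-18:00 (add 7h to convert from UTC-7).
Ximena in UTC: 08:45-13:00, 15:15-18:00 (add 8h to convert from UTC-8).
Elena in UTC: 08:00-13:00, 15:30-18:00 (add 6h to convert from UTC-6).
Beatriz in UTC: 09:00-09:15, 09:45-12:30, 16:30-18:00 (add 8h to convert from UTC-8).
Bashir in UTC: 08:00-14:15, 15:00-17:30 (add 4h to convert from UTC-4).
Jun in UTC: 08:00-13:30, 15:30-18:00 (add 4h to convert from UTC-4).
Pablo in UTC: 08:15-12:30, 15:00-18:00 (add 4h to convert from UTC-4).
Dmitri ∩ Ximena: 09:45-13:00, 16:30-18:00.
Dmitri ∩ Ximena ∩ Elena: 09:45-13:00, 16:30-18:00.
Dmitri ∩ Ximena ∩ Elena ∩ Beatriz: 09:45-12:30, 16:30-18:00.
Dmitri ∩ Ximena ∩ Elena ∩ Beatriz ∩ Bashir: 09:45-12:30, 16:30-17:30.
Dmitri ∩ Ximena ∩ Elena ∩ Beatriz ∩ Bashir ∩ Jun: 09:45-12:30, 16:30-17:30.
Dmitri ∩ Ximena ∩ Elena ∩ Beatriz ∩ Bashir ∩ Jun ∩ Pablo: 09:45-12:30, 16:30-17:30.

09:45-12:30, 16:30-17:30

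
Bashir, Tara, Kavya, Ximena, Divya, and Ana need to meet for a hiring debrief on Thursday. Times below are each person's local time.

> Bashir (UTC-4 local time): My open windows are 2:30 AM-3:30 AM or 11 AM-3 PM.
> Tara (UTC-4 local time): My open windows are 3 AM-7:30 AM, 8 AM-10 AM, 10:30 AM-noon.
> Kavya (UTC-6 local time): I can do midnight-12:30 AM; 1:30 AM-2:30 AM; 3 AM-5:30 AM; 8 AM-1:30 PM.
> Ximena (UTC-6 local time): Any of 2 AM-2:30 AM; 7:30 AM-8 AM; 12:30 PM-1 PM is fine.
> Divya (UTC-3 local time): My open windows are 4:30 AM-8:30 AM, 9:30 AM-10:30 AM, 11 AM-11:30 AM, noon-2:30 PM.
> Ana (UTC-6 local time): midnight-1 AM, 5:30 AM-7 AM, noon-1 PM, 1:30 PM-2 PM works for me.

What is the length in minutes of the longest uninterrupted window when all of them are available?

0

Bashir in UTC: 06:30-07:30, 15:00-19:00 (add 4h to convert from UTC-4).
Tara in UTC: 07:00-11:30, 12:00-14:00, 14:30-16:00 (add 4h to convert from UTC-4).
Kavya in UTC: 06:00-06:30, 07:30-08:30, 09:00-11:30, 14:00-19:30 (add 6h to convert from UTC-6).
Ximena in UTC: 08:00-08:30, 13:30-14:00, 18:30-19:00 (add 6h to convert from UTC-6).
Divya in UTC: 07:30-11:30, 12:30-13:30, 14:00-14:30, 15:00-17:30 (add 3h to convert from UTC-3).
Ana in UTC: 06:00-07:00, 11:30-13:00, 18:00-19:00, 19:30-20:00 (add 6h to convert from UTC-6).
Bashir ∩ Tara: 07:00-07:30, 15:00-16:00.
Bashir ∩ Tara ∩ Kavya: 15:00-16:00.
Bashir ∩ Tara ∩ Kavya ∩ Ximena: ∅.
Bashir ∩ Tara ∩ Kavya ∩ Ximena ∩ Divya: ∅.
Bashir ∩ Tara ∩ Kavya ∩ Ximena ∩ Divya ∩ Ana: ∅.
There is no time when everyone is free.
No common window exists, so the longest block is 0 minutes.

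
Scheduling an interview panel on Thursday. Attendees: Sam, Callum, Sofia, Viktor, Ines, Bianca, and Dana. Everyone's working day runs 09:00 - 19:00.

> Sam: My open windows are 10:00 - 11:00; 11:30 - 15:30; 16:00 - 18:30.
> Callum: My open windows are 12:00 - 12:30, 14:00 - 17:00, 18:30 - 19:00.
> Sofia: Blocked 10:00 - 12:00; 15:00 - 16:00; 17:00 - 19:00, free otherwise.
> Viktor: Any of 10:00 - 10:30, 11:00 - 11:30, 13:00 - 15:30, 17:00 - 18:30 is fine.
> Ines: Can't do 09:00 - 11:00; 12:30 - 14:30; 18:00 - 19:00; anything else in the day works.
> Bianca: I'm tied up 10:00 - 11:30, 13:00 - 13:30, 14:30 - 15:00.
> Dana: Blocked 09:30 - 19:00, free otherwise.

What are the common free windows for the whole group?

none

Sam free: 10:00-11:00, 11:30-15:30, 16:00-18:30.
Callum free: 12:00-12:30, 14:00-17:00, 18:30-19:00.
Sofia free: 09:00-10:00, 12:00-15:00, 16:00-17:00 (invert busy blocks within the working day).
Viktor free: 10:00-10:30, 11:00-11:30, 13:00-15:30, 17:00-18:30.
Ines free: 11:00-12:30, 14:30-18:00 (invert busy blocks within the working day).
Bianca free: 09:00-10:00, 11:30-13:00, 13:30-14:30, 15:00-19:00 (invert busy blocks within the working day).
Dana free: 09:00-09:30 (invert busy blocks within the working day).
Sam ∩ Callum: 12:00-12:30, 14:00-15:30, 16:00-17:00.
Sam ∩ Callum ∩ Sofia: 12:00-12:30, 14:00-15:00, 16:00-17:00.
Sam ∩ Callum ∩ Sofia ∩ Viktor: 14:00-15:00.
Sam ∩ Callum ∩ Sofia ∩ Viktor ∩ Ines: 14:30-15:00.
Sam ∩ Callum ∩ Sofia ∩ Viktor ∩ Ines ∩ Bianca: ∅.
Sam ∩ Callum ∩ Sofia ∩ Viktor ∩ Ines ∩ Bianca ∩ Dana: ∅.
There is no time when everyone is free.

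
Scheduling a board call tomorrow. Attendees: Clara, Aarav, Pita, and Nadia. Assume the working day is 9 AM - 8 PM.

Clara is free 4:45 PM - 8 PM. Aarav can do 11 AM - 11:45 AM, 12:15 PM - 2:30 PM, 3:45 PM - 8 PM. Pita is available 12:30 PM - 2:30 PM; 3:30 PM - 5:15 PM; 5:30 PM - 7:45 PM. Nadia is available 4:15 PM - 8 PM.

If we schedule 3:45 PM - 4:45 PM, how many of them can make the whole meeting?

Aarav and Pita can make the full 15:45-16:45 slot — that's 2.

2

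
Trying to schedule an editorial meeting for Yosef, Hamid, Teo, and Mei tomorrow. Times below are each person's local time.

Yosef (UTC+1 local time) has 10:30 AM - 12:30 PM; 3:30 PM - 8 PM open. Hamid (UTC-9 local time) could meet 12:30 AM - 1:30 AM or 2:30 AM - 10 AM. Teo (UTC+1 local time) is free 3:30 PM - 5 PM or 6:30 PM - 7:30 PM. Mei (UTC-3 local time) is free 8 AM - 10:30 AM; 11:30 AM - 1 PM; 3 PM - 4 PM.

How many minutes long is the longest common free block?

90

Yosef in UTC: 09:30-11:30, 14:30-19:00 (subtract 1h to convert from UTC+1).
Hamid in UTC: 09:30-10:30, 11:30-19:00 (add 9h to convert from UTC-9).
Teo in UTC: 14:30-16:00, 17:30-18:30 (subtract 1h to convert from UTC+1).
Mei in UTC: 11:00-13:30, 14:30-16:00, 18:00-19:00 (add 3h to convert from UTC-3).
Yosef ∩ Hamid: 09:30-10:30, 14:30-19:00.
Yosef ∩ Hamid ∩ Teo: 14:30-16:00, 17:30-18:30.
Yosef ∩ Hamid ∩ Teo ∩ Mei: 14:30-16:00, 18:00-18:30.
Those are the intersection windows.
The longest is 14:30-16:00 at 90 minutes.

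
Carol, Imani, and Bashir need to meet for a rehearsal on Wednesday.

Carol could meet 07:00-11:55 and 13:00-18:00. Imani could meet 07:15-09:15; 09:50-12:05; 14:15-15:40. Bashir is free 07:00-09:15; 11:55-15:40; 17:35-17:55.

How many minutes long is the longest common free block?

Carol ∩ Imani: 07:15-09:15, 09:50-11:55, 14:15-15:40.
Carol ∩ Imani ∩ Bashir: 07:15-09:15, 14:15-15:40.
So the common availability across everyone is 07:15-09:15, 14:15-15:40.
The longest is 07:15-09:15 at 120 minutes.

120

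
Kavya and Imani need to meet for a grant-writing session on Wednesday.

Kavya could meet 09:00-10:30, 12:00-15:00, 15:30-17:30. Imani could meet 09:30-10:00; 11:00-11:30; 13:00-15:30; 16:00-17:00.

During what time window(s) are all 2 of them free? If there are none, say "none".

Kavya ∩ Imani: 09:30-10:00, 13:00-15:00, 16:00-17:00.

09:30-10:00, 13:00-15:00, 16:00-17:00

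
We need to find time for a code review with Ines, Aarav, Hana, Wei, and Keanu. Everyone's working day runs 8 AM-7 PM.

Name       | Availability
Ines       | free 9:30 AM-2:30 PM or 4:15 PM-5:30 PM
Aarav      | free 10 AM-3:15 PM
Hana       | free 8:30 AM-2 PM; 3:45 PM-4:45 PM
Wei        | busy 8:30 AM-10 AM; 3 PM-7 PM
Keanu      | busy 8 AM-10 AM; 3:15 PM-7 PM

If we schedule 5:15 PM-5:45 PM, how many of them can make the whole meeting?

0

Ines free: 09:30-14:30, 16:15-17:30.
Aarav free: 10:00-15:15.
Hana free: 08:30-14:00, 15:45-16:45.
Wei free: 08:00-08:30, 10:00-15:00 (invert busy blocks within the working day).
Keanu free: 10:00-15:15 (invert busy blocks within the working day).
nobody can make the full 17:15-17:45 slot — that's 0.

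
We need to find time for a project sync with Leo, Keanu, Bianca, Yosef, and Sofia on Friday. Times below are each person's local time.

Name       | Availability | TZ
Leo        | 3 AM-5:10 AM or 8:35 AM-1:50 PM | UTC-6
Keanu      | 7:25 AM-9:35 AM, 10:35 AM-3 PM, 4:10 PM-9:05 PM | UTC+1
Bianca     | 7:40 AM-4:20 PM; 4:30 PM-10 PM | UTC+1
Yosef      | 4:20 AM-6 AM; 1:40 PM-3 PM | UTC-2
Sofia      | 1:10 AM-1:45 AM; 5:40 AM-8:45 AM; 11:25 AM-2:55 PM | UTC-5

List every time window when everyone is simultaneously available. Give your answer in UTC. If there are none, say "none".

Leo in UTC: 09:00-11:10, 14:35-19:50 (add 6h to convert from UTC-6).
Keanu in UTC: 06:25-08:35, 09:35-14:00, 15:10-20:05 (subtract 1h to convert from UTC+1).
Bianca in UTC: 06:40-15:20, 15:30-21:00 (subtract 1h to convert from UTC+1).
Yosef in UTC: 06:20-08:00, 15:40-17:00 (add 2h to convert from UTC-2).
Sofia in UTC: 06:10-06:45, 10:40-13:45, 16:25-19:55 (add 5h to convert from UTC-5).
Leo ∩ Keanu: 09:35-11:10, 15:10-19:50.
Leo ∩ Keanu ∩ Bianca: 09:35-11:10, 15:10-15:20, 15:30-19:50.
Leo ∩ Keanu ∩ Bianca ∩ Yosef: 15:40-17:00.
Leo ∩ Keanu ∩ Bianca ∩ Yosef ∩ Sofia: 16:25-17:00.

16:25-17:00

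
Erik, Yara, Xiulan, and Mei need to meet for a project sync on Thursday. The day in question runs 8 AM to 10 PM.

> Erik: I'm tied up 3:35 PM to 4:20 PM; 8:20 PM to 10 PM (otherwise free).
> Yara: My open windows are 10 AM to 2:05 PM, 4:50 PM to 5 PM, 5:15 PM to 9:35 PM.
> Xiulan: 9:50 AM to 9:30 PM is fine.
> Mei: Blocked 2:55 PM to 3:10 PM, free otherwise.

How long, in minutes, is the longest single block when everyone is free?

245

Erik free: 08:00-15:35, 16:20-20:20 (invert busy blocks within the working day).
Yara free: 10:00-14:05, 16:50-17:00, 17:15-21:35.
Xiulan free: 09:50-21:30.
Mei free: 08:00-14:55, 15:10-22:00 (invert busy blocks within the working day).
Erik ∩ Yara: 10:00-14:05, 16:50-17:00, 17:15-20:20.
Erik ∩ Yara ∩ Xiulan: 10:00-14:05, 16:50-17:00, 17:15-20:20.
Erik ∩ Yara ∩ Xiulan ∩ Mei: 10:00-14:05, 16:50-17:00, 17:15-20:20.
So the common availability across everyone is 10:00-14:05, 16:50-17:00, 17:15-20:20.
The longest is 10:00-14:05 at 245 minutes.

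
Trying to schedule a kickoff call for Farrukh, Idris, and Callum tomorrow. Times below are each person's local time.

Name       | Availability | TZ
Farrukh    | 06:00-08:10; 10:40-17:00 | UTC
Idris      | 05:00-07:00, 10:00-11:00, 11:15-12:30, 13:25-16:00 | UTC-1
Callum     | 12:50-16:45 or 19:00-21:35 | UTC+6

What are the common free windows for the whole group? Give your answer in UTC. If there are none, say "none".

Farrukh in UTC: 06:00-08:10, 10:40-17:00.
Idris in UTC: 06:00-08:00, 11:00-12:00, 12:15-13:30, 14:25-17:00 (add 1h to convert from UTC-1).
Callum in UTC: 06:50-10:45, 13:00-15:35 (subtract 6h to convert from UTC+6).
Farrukh ∩ Idris: 06:00-08:00, 11:00-12:00, 12:15-13:30, 14:25-17:00.
Farrukh ∩ Idris ∩ Callum: 06:50-08:00, 13:00-13:30, 14:25-15:35.
So the common availability across everyone is 06:50-08:00, 13:00-13:30, 14:25-15:35.

06:50-08:00, 13:00-13:30, 14:25-15:35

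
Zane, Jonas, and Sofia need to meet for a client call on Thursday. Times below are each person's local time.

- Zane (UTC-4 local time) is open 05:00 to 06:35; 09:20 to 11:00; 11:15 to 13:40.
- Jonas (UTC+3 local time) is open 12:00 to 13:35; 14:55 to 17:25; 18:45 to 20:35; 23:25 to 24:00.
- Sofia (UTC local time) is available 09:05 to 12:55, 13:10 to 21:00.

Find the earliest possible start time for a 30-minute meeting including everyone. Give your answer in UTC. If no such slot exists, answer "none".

09:05

Zane in UTC: 09:00-10:35, 13:20-15:00, 15:15-17:40 (add 4h to convert from UTC-4).
Jonas in UTC: 09:00-10:35, 11:55-14:25, 15:45-17:35, 20:25-21:00 (subtract 3h to convert from UTC+3).
Sofia in UTC: 09:05-12:55, 13:10-21:00.
Zane ∩ Jonas: 09:00-10:35, 13:20-14:25, 15:45-17:35.
Zane ∩ Jonas ∩ Sofia: 09:05-10:35, 13:20-14:25, 15:45-17:35.
Those are the intersection windows.
The first common window of at least 30 minutes is 09:05-10:35, so the earliest start is 09:05.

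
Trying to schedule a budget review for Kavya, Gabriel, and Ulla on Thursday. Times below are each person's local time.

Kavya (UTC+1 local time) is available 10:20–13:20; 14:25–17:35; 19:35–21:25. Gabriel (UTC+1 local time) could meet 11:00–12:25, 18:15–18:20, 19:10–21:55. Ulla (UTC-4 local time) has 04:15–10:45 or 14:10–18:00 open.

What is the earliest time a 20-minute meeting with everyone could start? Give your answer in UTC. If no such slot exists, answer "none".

10:00

Kavya in UTC: 09:20-12:20, 13:25-16:35, 18:35-20:25 (subtract 1h to convert from UTC+1).
Gabriel in UTC: 10:00-11:25, 17:15-17:20, 18:10-20:55 (subtract 1h to convert from UTC+1).
Ulla in UTC: 08:15-14:45, 18:10-22:00 (add 4h to convert from UTC-4).
Kavya ∩ Gabriel: 10:00-11:25, 18:35-20:25.
Kavya ∩ Gabriel ∩ Ulla: 10:00-11:25, 18:35-20:25.
The first common window of at least 20 minutes is 10:00-11:25, so the earliest start is 10:00.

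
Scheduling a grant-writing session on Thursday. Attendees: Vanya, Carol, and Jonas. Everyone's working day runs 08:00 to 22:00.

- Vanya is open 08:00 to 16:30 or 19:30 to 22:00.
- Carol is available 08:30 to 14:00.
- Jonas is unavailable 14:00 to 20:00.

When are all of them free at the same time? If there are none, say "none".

08:30-14:00

Vanya free: 08:00-16:30, 19:30-22:00.
Carol free: 08:30-14:00.
Jonas free: 08:00-14:00, 20:00-22:00 (invert busy blocks within the working day).
Vanya ∩ Carol: 08:30-14:00.
Vanya ∩ Carol ∩ Jonas: 08:30-14:00.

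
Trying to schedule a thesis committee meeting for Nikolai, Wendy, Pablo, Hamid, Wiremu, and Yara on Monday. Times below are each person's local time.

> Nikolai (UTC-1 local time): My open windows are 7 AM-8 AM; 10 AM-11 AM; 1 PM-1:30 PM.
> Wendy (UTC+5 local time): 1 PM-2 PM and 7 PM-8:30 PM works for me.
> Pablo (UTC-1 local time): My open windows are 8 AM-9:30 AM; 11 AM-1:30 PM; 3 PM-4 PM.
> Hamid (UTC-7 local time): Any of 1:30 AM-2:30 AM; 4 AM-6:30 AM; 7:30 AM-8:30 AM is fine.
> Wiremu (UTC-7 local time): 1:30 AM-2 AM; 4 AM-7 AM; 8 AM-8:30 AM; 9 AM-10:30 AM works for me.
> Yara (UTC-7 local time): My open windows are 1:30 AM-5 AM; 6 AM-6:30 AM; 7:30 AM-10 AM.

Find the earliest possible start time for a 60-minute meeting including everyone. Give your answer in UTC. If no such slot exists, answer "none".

none

Nikolai in UTC: 08:00-09:00, 11:00-12:00, 14:00-14:30 (add 1h to convert from UTC-1).
Wendy in UTC: 08:00-09:00, 14:00-15:30 (subtract 5h to convert from UTC+5).
Pablo in UTC: 09:00-10:30, 12:00-14:30, 16:00-17:00 (add 1h to convert from UTC-1).
Hamid in UTC: 08:30-09:30, 11:00-13:30, 14:30-15:30 (add 7h to convert from UTC-7).
Wiremu in UTC: 08:30-09:00, 11:00-14:00, 15:00-15:30, 16:00-17:30 (add 7h to convert from UTC-7).
Yara in UTC: 08:30-12:00, 13:00-13:30, 14:30-17:00 (add 7h to convert from UTC-7).
Nikolai ∩ Wendy: 08:00-09:00, 14:00-14:30.
Nikolai ∩ Wendy ∩ Pablo: 14:00-14:30.
Nikolai ∩ Wendy ∩ Pablo ∩ Hamid: ∅.
Nikolai ∩ Wendy ∩ Pablo ∩ Hamid ∩ Wiremu: ∅.
Nikolai ∩ Wendy ∩ Pablo ∩ Hamid ∩ Wiremu ∩ Yara: ∅.
There is no time when everyone is free.
No common window is at least 60 minutes long.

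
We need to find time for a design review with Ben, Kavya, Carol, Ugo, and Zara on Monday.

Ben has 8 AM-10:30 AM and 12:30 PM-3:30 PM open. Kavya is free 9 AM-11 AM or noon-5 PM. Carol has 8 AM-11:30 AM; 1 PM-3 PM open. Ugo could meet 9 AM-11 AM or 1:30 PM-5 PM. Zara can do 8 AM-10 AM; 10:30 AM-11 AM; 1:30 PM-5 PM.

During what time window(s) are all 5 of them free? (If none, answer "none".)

09:00-10:00, 13:30-15:00

Ben ∩ Kavya: 09:00-10:30, 12:30-15:30.
Ben ∩ Kavya ∩ Carol: 09:00-10:30, 13:00-15:00.
Ben ∩ Kavya ∩ Carol ∩ Ugo: 09:00-10:30, 13:30-15:00.
Ben ∩ Kavya ∩ Carol ∩ Ugo ∩ Zara: 09:00-10:00, 13:30-15:00.
Those are the intersection windows.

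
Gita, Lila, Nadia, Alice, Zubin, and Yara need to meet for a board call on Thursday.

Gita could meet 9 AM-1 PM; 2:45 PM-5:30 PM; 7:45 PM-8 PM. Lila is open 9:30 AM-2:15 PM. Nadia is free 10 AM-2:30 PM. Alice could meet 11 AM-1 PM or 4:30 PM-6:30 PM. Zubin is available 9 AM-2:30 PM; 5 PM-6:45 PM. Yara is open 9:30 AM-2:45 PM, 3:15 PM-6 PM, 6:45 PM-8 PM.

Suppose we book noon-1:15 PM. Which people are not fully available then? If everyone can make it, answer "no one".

Gita: not fully free for 12:00-13:15. Lila: free for 12:00-13:15. Nadia: free for 12:00-13:15. Alice: not fully free for 12:00-13:15. Zubin: free for 12:00-13:15. Yara: free for 12:00-13:15.

Alice, Gita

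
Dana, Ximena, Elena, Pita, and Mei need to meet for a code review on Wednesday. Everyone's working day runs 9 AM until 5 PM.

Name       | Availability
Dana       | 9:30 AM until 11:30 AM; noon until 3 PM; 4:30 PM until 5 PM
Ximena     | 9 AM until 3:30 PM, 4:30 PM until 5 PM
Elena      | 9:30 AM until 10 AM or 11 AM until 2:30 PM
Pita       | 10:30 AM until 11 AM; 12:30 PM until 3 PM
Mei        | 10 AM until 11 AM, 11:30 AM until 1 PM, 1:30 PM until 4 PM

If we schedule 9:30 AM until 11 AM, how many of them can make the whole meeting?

2

Dana and Ximena can make the full 09:30-11:00 slot — that's 2.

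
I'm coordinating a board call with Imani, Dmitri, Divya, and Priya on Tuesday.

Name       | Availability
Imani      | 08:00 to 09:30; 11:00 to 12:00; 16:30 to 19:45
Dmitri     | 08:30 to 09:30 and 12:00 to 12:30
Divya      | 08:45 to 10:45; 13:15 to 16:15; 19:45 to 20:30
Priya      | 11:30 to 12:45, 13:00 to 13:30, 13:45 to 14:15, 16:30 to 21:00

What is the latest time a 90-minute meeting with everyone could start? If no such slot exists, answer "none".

none

Imani ∩ Dmitri: 08:30-09:30.
Imani ∩ Dmitri ∩ Divya: 08:45-09:30.
Imani ∩ Dmitri ∩ Divya ∩ Priya: ∅.
There is no time when everyone is free.
No common window is at least 90 minutes long.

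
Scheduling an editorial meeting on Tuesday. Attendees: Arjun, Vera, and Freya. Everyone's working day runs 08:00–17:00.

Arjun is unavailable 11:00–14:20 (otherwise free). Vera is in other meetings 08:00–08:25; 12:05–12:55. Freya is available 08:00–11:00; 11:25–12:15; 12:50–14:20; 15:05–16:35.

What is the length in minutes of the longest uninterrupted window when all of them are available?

155

Arjun free: 08:00-11:00, 14:20-17:00 (invert busy blocks within the working day).
Vera free: 08:25-12:05, 12:55-17:00 (invert busy blocks within the working day).
Freya free: 08:00-11:00, 11:25-12:15, 12:50-14:20, 15:05-16:35.
Arjun ∩ Vera: 08:25-11:00, 14:20-17:00.
Arjun ∩ Vera ∩ Freya: 08:25-11:00, 15:05-16:35.
The longest is 08:25-11:00 at 155 minutes.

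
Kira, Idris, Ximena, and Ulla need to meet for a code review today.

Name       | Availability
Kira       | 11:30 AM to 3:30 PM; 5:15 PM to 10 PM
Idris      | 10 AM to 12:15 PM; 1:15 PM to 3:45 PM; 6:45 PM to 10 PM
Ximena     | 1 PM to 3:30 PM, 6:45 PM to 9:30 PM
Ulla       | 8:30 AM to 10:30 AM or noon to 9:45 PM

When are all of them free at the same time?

13:15-15:30, 18:45-21:30

Kira ∩ Idris: 11:30-12:15, 13:15-15:30, 18:45-22:00.
Kira ∩ Idris ∩ Ximena: 13:15-15:30, 18:45-21:30.
Kira ∩ Idris ∩ Ximena ∩ Ulla: 13:15-15:30, 18:45-21:30.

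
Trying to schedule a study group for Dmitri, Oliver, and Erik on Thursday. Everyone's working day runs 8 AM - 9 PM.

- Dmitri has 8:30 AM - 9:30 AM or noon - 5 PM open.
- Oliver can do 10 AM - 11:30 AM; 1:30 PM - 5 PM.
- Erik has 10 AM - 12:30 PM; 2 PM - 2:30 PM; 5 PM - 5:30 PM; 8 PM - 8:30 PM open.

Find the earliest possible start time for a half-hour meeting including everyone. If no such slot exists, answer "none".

14:00

Dmitri ∩ Oliver: 13:30-17:00.
Dmitri ∩ Oliver ∩ Erik: 14:00-14:30.
The first common window of at least 30 minutes is 14:00-14:30, so the earliest start is 14:00.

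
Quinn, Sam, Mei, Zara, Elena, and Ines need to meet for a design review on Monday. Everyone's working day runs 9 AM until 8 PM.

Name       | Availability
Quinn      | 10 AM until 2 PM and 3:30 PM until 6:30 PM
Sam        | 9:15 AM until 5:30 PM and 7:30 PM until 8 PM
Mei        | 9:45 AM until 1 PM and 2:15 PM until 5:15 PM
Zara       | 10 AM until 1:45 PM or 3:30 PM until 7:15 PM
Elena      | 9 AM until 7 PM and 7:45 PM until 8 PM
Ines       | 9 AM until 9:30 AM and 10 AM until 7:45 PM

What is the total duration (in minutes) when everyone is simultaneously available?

285

Quinn ∩ Sam: 10:00-14:00, 15:30-17:30.
Quinn ∩ Sam ∩ Mei: 10:00-13:00, 15:30-17:15.
Quinn ∩ Sam ∩ Mei ∩ Zara: 10:00-13:00, 15:30-17:15.
Quinn ∩ Sam ∩ Mei ∩ Zara ∩ Elena: 10:00-13:00, 15:30-17:15.
Quinn ∩ Sam ∩ Mei ∩ Zara ∩ Elena ∩ Ines: 10:00-13:00, 15:30-17:15.
Summing the common windows: 180 + 105 = 285 minutes.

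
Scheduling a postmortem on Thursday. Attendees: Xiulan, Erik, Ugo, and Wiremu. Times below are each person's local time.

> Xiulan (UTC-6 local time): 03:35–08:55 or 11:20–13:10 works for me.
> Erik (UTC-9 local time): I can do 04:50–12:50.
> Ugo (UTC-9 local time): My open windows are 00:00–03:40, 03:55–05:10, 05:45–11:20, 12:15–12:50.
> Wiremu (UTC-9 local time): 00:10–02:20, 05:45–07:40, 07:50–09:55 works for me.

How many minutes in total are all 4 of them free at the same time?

105

Xiulan in UTC: 09:35-14:55, 17:20-19:10 (add 6h to convert from UTC-6).
Erik in UTC: 13:50-21:50 (add 9h to convert from UTC-9).
Ugo in UTC: 09:00-12:40, 12:55-14:10, 14:45-20:20, 21:15-21:50 (add 9h to convert from UTC-9).
Wiremu in UTC: 09:10-11:20, 14:45-16:40, 16:50-18:55 (add 9h to convert from UTC-9).
Xiulan ∩ Erik: 13:50-14:55, 17:20-19:10.
Xiulan ∩ Erik ∩ Ugo: 13:50-14:10, 14:45-14:55, 17:20-19:10.
Xiulan ∩ Erik ∩ Ugo ∩ Wiremu: 14:45-14:55, 17:20-18:55.
Summing the common windows: 10 + 95 = 105 minutes.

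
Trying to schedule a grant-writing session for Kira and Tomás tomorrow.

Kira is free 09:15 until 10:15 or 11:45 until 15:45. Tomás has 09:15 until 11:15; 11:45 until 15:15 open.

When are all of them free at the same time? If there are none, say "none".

Kira ∩ Tomás: 09:15-10:15, 11:45-15:15.

09:15-10:15, 11:45-15:15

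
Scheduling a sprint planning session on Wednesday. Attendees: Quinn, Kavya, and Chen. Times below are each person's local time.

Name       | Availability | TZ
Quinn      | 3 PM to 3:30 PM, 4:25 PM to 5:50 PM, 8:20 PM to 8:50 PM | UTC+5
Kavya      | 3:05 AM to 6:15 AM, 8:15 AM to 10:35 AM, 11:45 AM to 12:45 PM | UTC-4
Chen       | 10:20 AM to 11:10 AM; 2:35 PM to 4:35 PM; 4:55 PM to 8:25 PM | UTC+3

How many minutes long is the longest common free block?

Quinn in UTC: 10:00-10:30, 11:25-12:50, 15:20-15:50 (subtract 5h to convert from UTC+5).
Kavya in UTC: 07:05-10:15, 12:15-14:35, 15:45-16:45 (add 4h to convert from UTC-4).
Chen in UTC: 07:20-08:10, 11:35-13:35, 13:55-17:25 (subtract 3h to convert from UTC+3).
Quinn ∩ Kavya: 10:00-10:15, 12:15-12:50, 15:45-15:50.
Quinn ∩ Kavya ∩ Chen: 12:15-12:50, 15:45-15:50.
Those are the intersection windows.
The longest is 12:15-12:50 at 35 minutes.

35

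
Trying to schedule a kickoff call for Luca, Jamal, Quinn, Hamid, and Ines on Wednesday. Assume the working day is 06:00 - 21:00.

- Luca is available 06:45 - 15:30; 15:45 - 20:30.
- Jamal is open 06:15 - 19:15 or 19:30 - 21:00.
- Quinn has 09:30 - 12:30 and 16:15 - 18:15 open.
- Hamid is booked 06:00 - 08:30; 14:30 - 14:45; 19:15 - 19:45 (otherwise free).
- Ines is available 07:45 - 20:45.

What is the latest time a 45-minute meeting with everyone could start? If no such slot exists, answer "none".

Luca free: 06:45-15:30, 15:45-20:30.
Jamal free: 06:15-19:15, 19:30-21:00.
Quinn free: 09:30-12:30, 16:15-18:15.
Hamid free: 08:30-14:30, 14:45-19:15, 19:45-21:00 (invert busy blocks within the working day).
Ines free: 07:45-20:45.
Luca ∩ Jamal: 06:45-15:30, 15:45-19:15, 19:30-20:30.
Luca ∩ Jamal ∩ Quinn: 09:30-12:30, 16:15-18:15.
Luca ∩ Jamal ∩ Quinn ∩ Hamid: 09:30-12:30, 16:15-18:15.
Luca ∩ Jamal ∩ Quinn ∩ Hamid ∩ Ines: 09:30-12:30, 16:15-18:15.
The last common window of at least 45 minutes is 16:15-18:15; a 45-minute meeting can start as late as 17:30 and still end by 18:15.

17:30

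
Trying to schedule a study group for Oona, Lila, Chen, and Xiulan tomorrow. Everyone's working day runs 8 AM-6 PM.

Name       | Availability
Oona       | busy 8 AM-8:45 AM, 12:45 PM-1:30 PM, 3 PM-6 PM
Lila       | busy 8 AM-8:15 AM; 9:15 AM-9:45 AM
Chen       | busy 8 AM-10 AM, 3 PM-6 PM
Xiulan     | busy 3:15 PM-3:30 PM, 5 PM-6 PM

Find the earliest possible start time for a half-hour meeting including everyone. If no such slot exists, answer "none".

10:00

Oona free: 08:45-12:45, 13:30-15:00 (invert busy blocks within the working day).
Lila free: 08:15-09:15, 09:45-18:00 (invert busy blocks within the working day).
Chen free: 10:00-15:00 (invert busy blocks within the working day).
Xiulan free: 08:00-15:15, 15:30-17:00 (invert busy blocks within the working day).
Oona ∩ Lila: 08:45-09:15, 09:45-12:45, 13:30-15:00.
Oona ∩ Lila ∩ Chen: 10:00-12:45, 13:30-15:00.
Oona ∩ Lila ∩ Chen ∩ Xiulan: 10:00-12:45, 13:30-15:00.
The first common window of at least 30 minutes is 10:00-12:45, so the earliest start is 10:00.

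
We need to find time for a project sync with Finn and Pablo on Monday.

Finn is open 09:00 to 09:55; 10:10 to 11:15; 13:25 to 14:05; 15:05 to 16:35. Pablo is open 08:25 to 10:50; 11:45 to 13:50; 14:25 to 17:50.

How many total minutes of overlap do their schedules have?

210

Finn ∩ Pablo: 09:00-09:55, 10:10-10:50, 13:25-13:50, 15:05-16:35.
So the common availability across everyone is 09:00-09:55, 10:10-10:50, 13:25-13:50, 15:05-16:35.
Summing the common windows: 55 + 40 + 25 + 90 = 210 minutes.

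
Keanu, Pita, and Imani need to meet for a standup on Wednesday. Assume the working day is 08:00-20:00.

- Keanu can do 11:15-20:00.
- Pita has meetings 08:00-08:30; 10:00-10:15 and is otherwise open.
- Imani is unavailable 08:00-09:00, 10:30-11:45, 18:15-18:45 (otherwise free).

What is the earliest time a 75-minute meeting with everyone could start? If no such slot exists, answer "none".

Keanu free: 11:15-20:00.
Pita free: 08:30-10:00, 10:15-20:00 (invert busy blocks within the working day).
Imani free: 09:00-10:30, 11:45-18:15, 18:45-20:00 (invert busy blocks within the working day).
Keanu ∩ Pita: 11:15-20:00.
Keanu ∩ Pita ∩ Imani: 11:45-18:15, 18:45-20:00.
So the common availability across everyone is 11:45-18:15, 18:45-20:00.
The first common window of at least 75 minutes is 11:45-18:15, so the earliest start is 11:45.

11:45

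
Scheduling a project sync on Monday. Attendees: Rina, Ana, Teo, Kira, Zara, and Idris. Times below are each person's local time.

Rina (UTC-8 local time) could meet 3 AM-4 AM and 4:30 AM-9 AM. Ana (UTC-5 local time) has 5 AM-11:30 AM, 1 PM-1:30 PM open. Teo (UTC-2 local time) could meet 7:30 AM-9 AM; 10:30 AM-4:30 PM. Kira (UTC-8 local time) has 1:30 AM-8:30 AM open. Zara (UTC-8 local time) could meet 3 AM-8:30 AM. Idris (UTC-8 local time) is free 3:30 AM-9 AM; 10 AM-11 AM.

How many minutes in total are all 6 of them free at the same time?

Rina in UTC: 11:00-12:00, 12:30-17:00 (add 8h to convert from UTC-8).
Ana in UTC: 10:00-16:30, 18:00-18:30 (add 5h to convert from UTC-5).
Teo in UTC: 09:30-11:00, 12:30-18:30 (add 2h to convert from UTC-2).
Kira in UTC: 09:30-16:30 (add 8h to convert from UTC-8).
Zara in UTC: 11:00-16:30 (add 8h to convert from UTC-8).
Idris in UTC: 11:30-17:00, 18:00-19:00 (add 8h to convert from UTC-8).
Rina ∩ Ana: 11:00-12:00, 12:30-16:30.
Rina ∩ Ana ∩ Teo: 12:30-16:30.
Rina ∩ Ana ∩ Teo ∩ Kira: 12:30-16:30.
Rina ∩ Ana ∩ Teo ∩ Kira ∩ Zara: 12:30-16:30.
Rina ∩ Ana ∩ Teo ∩ Kira ∩ Zara ∩ Idris: 12:30-16:30.
That's a single block of 240 minutes.

240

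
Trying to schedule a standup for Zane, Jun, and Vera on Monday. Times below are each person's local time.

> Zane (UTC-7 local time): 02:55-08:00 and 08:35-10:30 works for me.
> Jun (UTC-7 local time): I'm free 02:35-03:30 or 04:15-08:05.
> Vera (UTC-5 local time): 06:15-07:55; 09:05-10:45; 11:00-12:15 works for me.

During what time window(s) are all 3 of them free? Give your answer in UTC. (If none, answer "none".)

Zane in UTC: 09:55-15:00, 15:35-17:30 (add 7h to convert from UTC-7).
Jun in UTC: 09:35-10:30, 11:15-15:05 (add 7h to convert from UTC-7).
Vera in UTC: 11:15-12:55, 14:05-15:45, 16:00-17:15 (add 5h to convert from UTC-5).
Zane ∩ Jun: 09:55-10:30, 11:15-15:00.
Zane ∩ Jun ∩ Vera: 11:15-12:55, 14:05-15:00.

11:15-12:55, 14:05-15:00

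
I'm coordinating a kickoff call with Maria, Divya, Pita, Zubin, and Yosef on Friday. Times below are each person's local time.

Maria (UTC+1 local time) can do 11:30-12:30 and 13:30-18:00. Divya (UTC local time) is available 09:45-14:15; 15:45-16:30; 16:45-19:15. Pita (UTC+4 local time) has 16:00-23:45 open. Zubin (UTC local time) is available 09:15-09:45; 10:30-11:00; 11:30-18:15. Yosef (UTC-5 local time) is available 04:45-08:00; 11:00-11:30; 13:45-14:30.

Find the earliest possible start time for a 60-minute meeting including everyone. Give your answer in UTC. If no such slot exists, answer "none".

none

Maria in UTC: 10:30-11:30, 12:30-17:00 (subtract 1h to convert from UTC+1).
Divya in UTC: 09:45-14:15, 15:45-16:30, 16:45-19:15.
Pita in UTC: 12:00-19:45 (subtract 4h to convert from UTC+4).
Zubin in UTC: 09:15-09:45, 10:30-11:00, 11:30-18:15.
Yosef in UTC: 09:45-13:00, 16:00-16:30, 18:45-19:30 (add 5h to convert from UTC-5).
Maria ∩ Divya: 10:30-11:30, 12:30-14:15, 15:45-16:30, 16:45-17:00.
Maria ∩ Divya ∩ Pita: 12:30-14:15, 15:45-16:30, 16:45-17:00.
Maria ∩ Divya ∩ Pita ∩ Zubin: 12:30-14:15, 15:45-16:30, 16:45-17:00.
Maria ∩ Divya ∩ Pita ∩ Zubin ∩ Yosef: 12:30-13:00, 16:00-16:30.
Those are the intersection windows.
No common window is at least 60 minutes long.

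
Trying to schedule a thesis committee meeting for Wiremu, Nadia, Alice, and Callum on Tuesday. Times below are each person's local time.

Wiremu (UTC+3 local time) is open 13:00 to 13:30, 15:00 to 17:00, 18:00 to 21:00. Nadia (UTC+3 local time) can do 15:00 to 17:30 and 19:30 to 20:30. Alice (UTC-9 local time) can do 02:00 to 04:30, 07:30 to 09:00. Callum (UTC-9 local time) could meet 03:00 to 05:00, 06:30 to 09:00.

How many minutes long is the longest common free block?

Wiremu in UTC: 10:00-10:30, 12:00-14:00, 15:00-18:00 (subtract 3h to convert from UTC+3).
Nadia in UTC: 12:00-14:30, 16:30-17:30 (subtract 3h to convert from UTC+3).
Alice in UTC: 11:00-13:30, 16:30-18:00 (add 9h to convert from UTC-9).
Callum in UTC: 12:00-14:00, 15:30-18:00 (add 9h to convert from UTC-9).
Wiremu ∩ Nadia: 12:00-14:00, 16:30-17:30.
Wiremu ∩ Nadia ∩ Alice: 12:00-13:30, 16:30-17:30.
Wiremu ∩ Nadia ∩ Alice ∩ Callum: 12:00-13:30, 16:30-17:30.
The longest is 12:00-13:30 at 90 minutes.

90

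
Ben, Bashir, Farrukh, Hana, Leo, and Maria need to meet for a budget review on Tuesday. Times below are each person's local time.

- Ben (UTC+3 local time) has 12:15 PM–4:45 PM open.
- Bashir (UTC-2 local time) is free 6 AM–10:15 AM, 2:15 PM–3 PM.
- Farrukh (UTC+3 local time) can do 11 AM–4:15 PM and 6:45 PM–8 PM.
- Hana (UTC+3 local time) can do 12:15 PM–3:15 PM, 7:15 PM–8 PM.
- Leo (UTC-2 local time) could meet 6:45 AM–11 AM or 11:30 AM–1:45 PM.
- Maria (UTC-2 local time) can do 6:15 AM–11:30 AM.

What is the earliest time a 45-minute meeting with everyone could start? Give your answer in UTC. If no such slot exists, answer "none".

Ben in UTC: 09:15-13:45 (subtract 3h to convert from UTC+3).
Bashir in UTC: 08:00-12:15, 16:15-17:00 (add 2h to convert from UTC-2).
Farrukh in UTC: 08:00-13:15, 15:45-17:00 (subtract 3h to convert from UTC+3).
Hana in UTC: 09:15-12:15, 16:15-17:00 (subtract 3h to convert from UTC+3).
Leo in UTC: 08:45-13:00, 13:30-15:45 (add 2h to convert from UTC-2).
Maria in UTC: 08:15-13:30 (add 2h to convert from UTC-2).
Ben ∩ Bashir: 09:15-12:15.
Ben ∩ Bashir ∩ Farrukh: 09:15-12:15.
Ben ∩ Bashir ∩ Farrukh ∩ Hana: 09:15-12:15.
Ben ∩ Bashir ∩ Farrukh ∩ Hana ∩ Leo: 09:15-12:15.
Ben ∩ Bashir ∩ Farrukh ∩ Hana ∩ Leo ∩ Maria: 09:15-12:15.
Those are the intersection windows.
The first common window of at least 45 minutes is 09:15-12:15, so the earliest start is 09:15.

09:15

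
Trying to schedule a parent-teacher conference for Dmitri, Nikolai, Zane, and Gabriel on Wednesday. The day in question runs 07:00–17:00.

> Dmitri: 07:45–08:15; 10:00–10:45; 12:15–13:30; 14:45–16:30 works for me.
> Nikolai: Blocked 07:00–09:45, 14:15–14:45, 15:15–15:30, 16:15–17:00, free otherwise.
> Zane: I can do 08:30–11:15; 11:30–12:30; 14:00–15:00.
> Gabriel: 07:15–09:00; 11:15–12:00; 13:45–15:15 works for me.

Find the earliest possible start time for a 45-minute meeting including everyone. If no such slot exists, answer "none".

none

Dmitri free: 07:45-08:15, 10:00-10:45, 12:15-13:30, 14:45-16:30.
Nikolai free: 09:45-14:15, 14:45-15:15, 15:30-16:15 (invert busy blocks within the working day).
Zane free: 08:30-11:15, 11:30-12:30, 14:00-15:00.
Gabriel free: 07:15-09:00, 11:15-12:00, 13:45-15:15.
Dmitri ∩ Nikolai: 10:00-10:45, 12:15-13:30, 14:45-15:15, 15:30-16:15.
Dmitri ∩ Nikolai ∩ Zane: 10:00-10:45, 12:15-12:30, 14:45-15:00.
Dmitri ∩ Nikolai ∩ Zane ∩ Gabriel: 14:45-15:00.
No common window is at least 45 minutes long.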